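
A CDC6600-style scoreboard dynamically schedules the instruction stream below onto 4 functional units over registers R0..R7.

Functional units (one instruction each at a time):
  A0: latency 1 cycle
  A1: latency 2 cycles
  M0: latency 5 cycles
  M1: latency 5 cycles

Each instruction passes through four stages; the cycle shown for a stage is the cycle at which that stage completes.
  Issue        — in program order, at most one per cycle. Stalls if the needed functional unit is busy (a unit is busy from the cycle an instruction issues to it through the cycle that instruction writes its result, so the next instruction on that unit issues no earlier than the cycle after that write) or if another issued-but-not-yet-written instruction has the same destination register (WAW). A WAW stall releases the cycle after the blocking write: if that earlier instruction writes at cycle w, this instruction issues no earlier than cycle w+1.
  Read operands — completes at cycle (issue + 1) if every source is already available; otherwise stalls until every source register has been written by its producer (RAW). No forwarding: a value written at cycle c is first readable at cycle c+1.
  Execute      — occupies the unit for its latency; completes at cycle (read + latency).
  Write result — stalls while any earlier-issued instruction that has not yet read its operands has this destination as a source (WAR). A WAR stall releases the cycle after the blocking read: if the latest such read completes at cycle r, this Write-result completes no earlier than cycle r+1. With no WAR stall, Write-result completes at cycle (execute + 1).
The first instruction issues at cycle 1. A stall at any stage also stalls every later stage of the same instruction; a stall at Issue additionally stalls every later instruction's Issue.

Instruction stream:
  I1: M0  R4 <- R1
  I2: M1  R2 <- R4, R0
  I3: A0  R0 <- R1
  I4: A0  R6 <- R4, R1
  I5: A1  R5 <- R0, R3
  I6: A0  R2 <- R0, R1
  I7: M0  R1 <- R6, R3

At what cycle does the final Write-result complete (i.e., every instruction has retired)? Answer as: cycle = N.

I1  is:1  ro:2  ex:7  wr:8
I2  is:2  ro:9  ex:14  wr:15  — RAW R4: wait I1 write@8
I3  is:3  ro:4  ex:5  wr:10  — WAR R0: wait I2 read@9
I4  is:11  ro:12  ex:13  wr:14  — struct: A0 busy until I3 writes@10
I5  is:12  ro:13  ex:15  wr:16
I6  is:16  ro:17  ex:18  wr:19  — WAW R2: wait I2 write@15
I7  is:17  ro:18  ex:23  wr:24

cycle = 24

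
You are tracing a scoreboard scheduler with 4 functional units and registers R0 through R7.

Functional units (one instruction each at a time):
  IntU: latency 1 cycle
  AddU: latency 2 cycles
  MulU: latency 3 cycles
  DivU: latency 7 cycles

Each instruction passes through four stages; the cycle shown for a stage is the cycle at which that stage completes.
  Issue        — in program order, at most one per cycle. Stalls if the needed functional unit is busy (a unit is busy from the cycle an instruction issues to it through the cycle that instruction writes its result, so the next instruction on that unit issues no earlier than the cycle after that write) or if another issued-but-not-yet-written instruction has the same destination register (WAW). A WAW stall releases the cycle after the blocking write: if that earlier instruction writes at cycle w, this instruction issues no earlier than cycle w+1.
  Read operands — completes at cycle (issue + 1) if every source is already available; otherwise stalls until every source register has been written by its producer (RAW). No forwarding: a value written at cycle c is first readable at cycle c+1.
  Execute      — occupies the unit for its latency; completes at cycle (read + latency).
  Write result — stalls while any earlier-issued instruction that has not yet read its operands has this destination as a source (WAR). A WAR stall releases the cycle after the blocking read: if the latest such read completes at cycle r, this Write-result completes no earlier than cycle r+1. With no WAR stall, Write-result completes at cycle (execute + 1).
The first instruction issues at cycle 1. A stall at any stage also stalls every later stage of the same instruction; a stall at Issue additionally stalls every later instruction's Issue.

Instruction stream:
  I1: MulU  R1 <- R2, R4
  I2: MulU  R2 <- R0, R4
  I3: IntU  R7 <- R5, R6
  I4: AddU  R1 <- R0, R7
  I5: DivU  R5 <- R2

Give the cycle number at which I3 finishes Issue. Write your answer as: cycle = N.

  I1 | 1 | 2 | 5 | 6
  I2 | 7 | 8 | 11 | 12   struct: MulU busy until I1 writes@6
  I3 | 8 | 9 | 10 | 11
  I4 | 9 | 12 | 14 | 15   RAW R7: wait I3 write@11
  I5 | 10 | 13 | 20 | 21   RAW R2: wait I2 write@12

cycle = 8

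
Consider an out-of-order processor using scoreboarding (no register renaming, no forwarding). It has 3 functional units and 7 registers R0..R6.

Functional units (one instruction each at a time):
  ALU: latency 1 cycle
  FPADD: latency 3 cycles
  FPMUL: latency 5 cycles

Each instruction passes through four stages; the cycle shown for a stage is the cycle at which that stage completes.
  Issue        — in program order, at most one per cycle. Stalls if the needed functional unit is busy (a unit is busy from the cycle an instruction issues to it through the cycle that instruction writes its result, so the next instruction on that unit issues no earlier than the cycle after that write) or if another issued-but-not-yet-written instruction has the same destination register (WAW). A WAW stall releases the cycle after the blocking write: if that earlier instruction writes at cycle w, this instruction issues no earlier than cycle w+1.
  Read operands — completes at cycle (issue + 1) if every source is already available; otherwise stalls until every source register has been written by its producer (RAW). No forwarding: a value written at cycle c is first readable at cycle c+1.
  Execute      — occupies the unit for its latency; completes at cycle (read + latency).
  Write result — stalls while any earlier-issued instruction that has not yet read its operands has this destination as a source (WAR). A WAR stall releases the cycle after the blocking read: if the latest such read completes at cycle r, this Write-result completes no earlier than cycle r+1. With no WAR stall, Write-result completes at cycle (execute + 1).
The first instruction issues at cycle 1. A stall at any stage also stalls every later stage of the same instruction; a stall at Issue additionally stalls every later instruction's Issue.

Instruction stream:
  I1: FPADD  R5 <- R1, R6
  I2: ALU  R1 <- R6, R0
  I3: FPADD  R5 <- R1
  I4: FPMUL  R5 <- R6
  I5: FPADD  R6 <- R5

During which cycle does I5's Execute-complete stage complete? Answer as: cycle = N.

cycle 1: I1 dispatched to FPADD
cycle 2: I1 operands ready; I2 dispatched to ALU
cycle 3: I2 operands ready
cycle 4: I2 complete
cycle 5: I1 complete; R1←I2
cycle 6: R5←I1
cycle 7: I3 dispatched to FPADD
cycle 8: I3 operands ready
cycle 11: I3 complete
cycle 12: R5←I3
cycle 13: I4 dispatched to FPMUL
cycle 14: I4 operands ready; I5 dispatched to FPADD
cycle 19: I4 complete
cycle 20: R5←I4
cycle 21: I5 operands ready
cycle 24: I5 complete
cycle 25: R6←I5

cycle = 24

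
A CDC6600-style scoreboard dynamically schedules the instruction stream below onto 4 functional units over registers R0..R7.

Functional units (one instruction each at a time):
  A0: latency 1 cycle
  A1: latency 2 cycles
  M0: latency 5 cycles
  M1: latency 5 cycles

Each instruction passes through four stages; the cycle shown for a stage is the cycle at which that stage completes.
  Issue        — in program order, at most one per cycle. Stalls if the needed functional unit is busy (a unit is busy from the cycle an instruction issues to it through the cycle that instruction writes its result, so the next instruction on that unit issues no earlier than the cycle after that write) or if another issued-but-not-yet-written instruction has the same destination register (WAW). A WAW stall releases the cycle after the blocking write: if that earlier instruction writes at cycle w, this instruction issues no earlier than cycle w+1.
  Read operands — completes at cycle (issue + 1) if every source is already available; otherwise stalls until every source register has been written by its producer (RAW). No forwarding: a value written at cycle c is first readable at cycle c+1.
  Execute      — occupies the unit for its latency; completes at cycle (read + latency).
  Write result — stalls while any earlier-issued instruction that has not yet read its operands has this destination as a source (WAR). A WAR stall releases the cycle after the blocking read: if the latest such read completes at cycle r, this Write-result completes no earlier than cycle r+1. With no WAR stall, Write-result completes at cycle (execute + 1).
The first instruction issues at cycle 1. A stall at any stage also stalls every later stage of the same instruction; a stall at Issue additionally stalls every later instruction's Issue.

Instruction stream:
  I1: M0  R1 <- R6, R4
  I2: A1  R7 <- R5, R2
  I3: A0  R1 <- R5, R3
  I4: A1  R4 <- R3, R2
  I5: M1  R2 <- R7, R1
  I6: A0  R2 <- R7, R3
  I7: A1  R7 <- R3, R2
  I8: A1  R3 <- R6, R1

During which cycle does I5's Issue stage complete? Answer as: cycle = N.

cycle 1: I1→M0
cycle 2: I1 RO · I2→A1
cycle 3: I2 RO
cycle 5: I2 EX
cycle 6: I2 WR R7
cycle 7: I1 EX
cycle 8: I1 WR R1
cycle 9: I3→A0
cycle 10: I3 RO · I4→A1
cycle 11: I3 EX · I4 RO · I5→M1
cycle 12: I3 WR R1
cycle 13: I4 EX · I5 RO
cycle 14: I4 WR R4
cycle 18: I5 EX
cycle 19: I5 WR R2
cycle 20: I6→A0
cycle 21: I6 RO · I7→A1
cycle 22: I6 EX
cycle 23: I6 WR R2
cycle 24: I7 RO
cycle 26: I7 EX
cycle 27: I7 WR R7
cycle 28: I8→A1
cycle 29: I8 RO
cycle 31: I8 EX
cycle 32: I8 WR R3

cycle = 11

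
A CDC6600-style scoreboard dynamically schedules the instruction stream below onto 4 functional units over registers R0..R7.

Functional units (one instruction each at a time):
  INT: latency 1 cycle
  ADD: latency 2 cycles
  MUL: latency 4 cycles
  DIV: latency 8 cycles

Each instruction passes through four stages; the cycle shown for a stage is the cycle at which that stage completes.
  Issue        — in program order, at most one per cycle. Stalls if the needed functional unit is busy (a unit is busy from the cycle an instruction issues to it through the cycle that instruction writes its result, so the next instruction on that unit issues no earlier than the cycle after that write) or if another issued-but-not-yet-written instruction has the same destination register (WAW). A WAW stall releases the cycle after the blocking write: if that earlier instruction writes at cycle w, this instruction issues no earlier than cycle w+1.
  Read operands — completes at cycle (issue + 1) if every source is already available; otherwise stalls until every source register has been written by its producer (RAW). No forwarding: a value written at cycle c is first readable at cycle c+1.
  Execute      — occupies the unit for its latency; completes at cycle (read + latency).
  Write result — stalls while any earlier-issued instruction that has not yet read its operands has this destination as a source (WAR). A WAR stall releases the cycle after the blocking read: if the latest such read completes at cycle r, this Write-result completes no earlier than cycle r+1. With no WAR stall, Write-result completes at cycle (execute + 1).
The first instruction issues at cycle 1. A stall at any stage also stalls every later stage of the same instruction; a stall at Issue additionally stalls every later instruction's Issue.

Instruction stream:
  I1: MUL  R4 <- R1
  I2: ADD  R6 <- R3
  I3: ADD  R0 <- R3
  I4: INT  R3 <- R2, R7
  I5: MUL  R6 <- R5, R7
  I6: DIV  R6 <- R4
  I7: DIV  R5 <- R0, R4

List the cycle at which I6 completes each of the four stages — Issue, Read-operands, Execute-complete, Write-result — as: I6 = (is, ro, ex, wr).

cycle 1: I1 dispatched to MUL
cycle 2: I1 operands ready; I2 dispatched to ADD
cycle 3: I2 operands ready
cycle 5: I2 complete
cycle 6: I1 complete; R6←I2
cycle 7: R4←I1; I3 dispatched to ADD
cycle 8: I3 operands ready; I4 dispatched to INT
cycle 9: I4 operands ready; I5 dispatched to MUL
cycle 10: I3 complete; I4 complete; I5 operands ready
cycle 11: R0←I3; R3←I4
cycle 14: I5 complete
cycle 15: R6←I5
cycle 16: I6 dispatched to DIV
cycle 17: I6 operands ready
cycle 25: I6 complete
cycle 26: R6←I6
cycle 27: I7 dispatched to DIV
cycle 28: I7 operands ready
cycle 36: I7 complete
cycle 37: R5←I7

I6 = (16, 17, 25, 26)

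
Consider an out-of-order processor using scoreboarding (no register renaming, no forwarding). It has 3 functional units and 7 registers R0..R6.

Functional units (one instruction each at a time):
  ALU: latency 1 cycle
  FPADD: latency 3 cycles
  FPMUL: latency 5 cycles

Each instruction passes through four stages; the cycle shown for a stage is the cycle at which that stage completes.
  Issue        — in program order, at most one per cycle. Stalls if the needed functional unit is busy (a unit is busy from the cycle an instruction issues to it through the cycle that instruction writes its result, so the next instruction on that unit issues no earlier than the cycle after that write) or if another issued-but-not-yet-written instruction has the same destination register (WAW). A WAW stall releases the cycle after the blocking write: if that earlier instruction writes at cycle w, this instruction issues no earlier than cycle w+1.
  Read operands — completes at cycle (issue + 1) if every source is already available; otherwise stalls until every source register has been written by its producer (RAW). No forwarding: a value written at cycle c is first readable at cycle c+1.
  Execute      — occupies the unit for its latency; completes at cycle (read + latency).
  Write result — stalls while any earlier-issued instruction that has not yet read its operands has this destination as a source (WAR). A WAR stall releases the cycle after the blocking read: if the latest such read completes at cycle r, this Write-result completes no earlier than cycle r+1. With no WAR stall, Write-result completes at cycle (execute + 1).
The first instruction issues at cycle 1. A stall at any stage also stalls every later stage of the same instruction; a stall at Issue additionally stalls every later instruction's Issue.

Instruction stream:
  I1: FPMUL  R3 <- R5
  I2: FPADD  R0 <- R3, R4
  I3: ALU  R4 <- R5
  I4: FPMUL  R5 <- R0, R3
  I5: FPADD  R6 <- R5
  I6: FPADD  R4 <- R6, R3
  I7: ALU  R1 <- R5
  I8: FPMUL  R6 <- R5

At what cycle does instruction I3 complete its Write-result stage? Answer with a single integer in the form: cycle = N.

cycle = 10

I1 -> (1, 2, 7, 8)
I2 -> (2, 9, 12, 13)  // RAW R3: wait I1 write@8
I3 -> (3, 4, 5, 10)  // WAR R4: wait I2 read@9
I4 -> (9, 14, 19, 20)  // struct: FPMUL busy until I1 writes@8, RAW R0: wait I2 write@13
I5 -> (14, 21, 24, 25)  // struct: FPADD busy until I2 writes@13, RAW R5: wait I4 write@20
I6 -> (26, 27, 30, 31)  // struct: FPADD busy until I5 writes@25
I7 -> (27, 28, 29, 30)
I8 -> (28, 29, 34, 35)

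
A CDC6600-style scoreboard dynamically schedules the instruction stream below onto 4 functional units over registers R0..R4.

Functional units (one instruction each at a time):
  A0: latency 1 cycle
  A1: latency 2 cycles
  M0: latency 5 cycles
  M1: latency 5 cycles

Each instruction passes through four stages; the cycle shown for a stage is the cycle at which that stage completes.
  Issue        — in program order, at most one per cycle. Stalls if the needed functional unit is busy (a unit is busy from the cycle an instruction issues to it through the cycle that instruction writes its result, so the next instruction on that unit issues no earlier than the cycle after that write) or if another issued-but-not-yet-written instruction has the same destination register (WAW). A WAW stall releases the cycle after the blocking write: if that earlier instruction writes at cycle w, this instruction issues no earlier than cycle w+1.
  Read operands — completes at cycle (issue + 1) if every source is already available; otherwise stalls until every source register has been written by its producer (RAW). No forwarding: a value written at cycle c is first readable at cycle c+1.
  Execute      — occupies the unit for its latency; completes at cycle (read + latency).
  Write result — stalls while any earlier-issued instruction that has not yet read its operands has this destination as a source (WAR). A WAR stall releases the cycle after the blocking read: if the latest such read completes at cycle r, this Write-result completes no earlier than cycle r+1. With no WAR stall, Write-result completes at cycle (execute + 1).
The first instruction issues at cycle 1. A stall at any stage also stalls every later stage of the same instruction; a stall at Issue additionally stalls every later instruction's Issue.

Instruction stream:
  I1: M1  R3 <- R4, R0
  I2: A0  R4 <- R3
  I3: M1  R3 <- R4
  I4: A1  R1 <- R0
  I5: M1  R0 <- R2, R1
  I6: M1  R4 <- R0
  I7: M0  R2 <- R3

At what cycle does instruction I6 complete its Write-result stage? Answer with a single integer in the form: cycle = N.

[1] I1 issues→M1
[2] I1 reads · I2 issues→A0
[7] I1 exec-done
[8] I1 writes R3
[9] I2 reads · I3 issues→M1
[10] I2 exec-done · I4 issues→A1
[11] I2 writes R4 · I4 reads
[12] I3 reads
[13] I4 exec-done
[14] I4 writes R1
[17] I3 exec-done
[18] I3 writes R3
[19] I5 issues→M1
[20] I5 reads
[25] I5 exec-done
[26] I5 writes R0
[27] I6 issues→M1
[28] I6 reads · I7 issues→M0
[29] I7 reads
[33] I6 exec-done
[34] I6 writes R4 · I7 exec-done
[35] I7 writes R2

cycle = 34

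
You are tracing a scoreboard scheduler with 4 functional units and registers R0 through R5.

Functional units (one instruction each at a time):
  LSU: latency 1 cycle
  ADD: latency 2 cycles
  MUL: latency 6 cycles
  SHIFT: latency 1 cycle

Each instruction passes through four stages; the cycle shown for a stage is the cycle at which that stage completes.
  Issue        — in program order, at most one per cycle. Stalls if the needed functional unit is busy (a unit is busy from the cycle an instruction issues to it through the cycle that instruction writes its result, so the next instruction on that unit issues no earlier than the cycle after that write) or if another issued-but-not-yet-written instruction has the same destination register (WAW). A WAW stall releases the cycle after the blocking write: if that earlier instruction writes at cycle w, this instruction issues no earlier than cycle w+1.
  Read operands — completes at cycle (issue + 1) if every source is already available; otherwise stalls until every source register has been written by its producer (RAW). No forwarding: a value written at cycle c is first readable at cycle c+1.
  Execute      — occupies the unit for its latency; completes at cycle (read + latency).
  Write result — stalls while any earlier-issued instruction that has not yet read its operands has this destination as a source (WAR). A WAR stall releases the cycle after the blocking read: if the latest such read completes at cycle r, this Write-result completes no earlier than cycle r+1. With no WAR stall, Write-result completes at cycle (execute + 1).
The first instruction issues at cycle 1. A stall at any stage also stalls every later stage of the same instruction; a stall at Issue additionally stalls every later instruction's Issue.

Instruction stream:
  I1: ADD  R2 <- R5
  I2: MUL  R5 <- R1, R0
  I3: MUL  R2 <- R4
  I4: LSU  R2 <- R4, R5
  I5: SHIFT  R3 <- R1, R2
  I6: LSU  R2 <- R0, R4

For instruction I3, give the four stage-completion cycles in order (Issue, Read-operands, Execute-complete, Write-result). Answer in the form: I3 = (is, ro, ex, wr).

I1: IS=1 RO=2 EX=4 WR=5
I2: IS=2 RO=3 EX=9 WR=10
I3: IS=11 RO=12 EX=18 WR=19  [struct: MUL busy until I2 writes@10]
I4: IS=20 RO=21 EX=22 WR=23  [WAW R2: wait I3 write@19]
I5: IS=21 RO=24 EX=25 WR=26  [RAW R2: wait I4 write@23]
I6: IS=24 RO=25 EX=26 WR=27  [struct: LSU busy until I4 writes@23]

I3 = (11, 12, 18, 19)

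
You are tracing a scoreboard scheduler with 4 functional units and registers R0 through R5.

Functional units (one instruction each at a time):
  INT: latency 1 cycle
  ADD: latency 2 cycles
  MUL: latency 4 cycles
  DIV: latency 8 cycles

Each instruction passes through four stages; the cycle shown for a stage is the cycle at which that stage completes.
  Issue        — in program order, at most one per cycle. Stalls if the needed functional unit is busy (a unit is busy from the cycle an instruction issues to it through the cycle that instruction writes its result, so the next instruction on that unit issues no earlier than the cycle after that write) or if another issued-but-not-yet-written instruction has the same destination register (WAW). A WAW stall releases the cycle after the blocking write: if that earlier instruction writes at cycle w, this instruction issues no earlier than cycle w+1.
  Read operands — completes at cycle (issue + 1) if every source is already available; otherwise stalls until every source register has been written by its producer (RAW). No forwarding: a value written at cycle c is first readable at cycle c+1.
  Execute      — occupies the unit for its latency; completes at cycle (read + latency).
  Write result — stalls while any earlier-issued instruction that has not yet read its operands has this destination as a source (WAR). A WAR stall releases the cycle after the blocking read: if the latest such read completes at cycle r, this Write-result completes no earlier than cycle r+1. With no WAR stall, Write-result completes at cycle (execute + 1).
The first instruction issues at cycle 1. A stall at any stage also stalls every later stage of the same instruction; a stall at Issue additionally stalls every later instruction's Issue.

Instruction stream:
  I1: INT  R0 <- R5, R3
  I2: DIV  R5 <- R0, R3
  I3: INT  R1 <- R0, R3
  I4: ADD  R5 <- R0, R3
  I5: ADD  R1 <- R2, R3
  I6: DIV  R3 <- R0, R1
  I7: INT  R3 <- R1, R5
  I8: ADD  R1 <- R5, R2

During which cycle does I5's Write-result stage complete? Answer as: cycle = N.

cycle = 24

I1: IS=1 RO=2 EX=3 WR=4
I2: IS=2 RO=5 EX=13 WR=14  [RAW R0: wait I1 write@4]
I3: IS=5 RO=6 EX=7 WR=8  [struct: INT busy until I1 writes@4]
I4: IS=15 RO=16 EX=18 WR=19  [WAW R5: wait I2 write@14]
I5: IS=20 RO=21 EX=23 WR=24  [struct: ADD busy until I4 writes@19]
I6: IS=21 RO=25 EX=33 WR=34  [RAW R1: wait I5 write@24]
I7: IS=35 RO=36 EX=37 WR=38  [WAW R3: wait I6 write@34]
I8: IS=36 RO=37 EX=39 WR=40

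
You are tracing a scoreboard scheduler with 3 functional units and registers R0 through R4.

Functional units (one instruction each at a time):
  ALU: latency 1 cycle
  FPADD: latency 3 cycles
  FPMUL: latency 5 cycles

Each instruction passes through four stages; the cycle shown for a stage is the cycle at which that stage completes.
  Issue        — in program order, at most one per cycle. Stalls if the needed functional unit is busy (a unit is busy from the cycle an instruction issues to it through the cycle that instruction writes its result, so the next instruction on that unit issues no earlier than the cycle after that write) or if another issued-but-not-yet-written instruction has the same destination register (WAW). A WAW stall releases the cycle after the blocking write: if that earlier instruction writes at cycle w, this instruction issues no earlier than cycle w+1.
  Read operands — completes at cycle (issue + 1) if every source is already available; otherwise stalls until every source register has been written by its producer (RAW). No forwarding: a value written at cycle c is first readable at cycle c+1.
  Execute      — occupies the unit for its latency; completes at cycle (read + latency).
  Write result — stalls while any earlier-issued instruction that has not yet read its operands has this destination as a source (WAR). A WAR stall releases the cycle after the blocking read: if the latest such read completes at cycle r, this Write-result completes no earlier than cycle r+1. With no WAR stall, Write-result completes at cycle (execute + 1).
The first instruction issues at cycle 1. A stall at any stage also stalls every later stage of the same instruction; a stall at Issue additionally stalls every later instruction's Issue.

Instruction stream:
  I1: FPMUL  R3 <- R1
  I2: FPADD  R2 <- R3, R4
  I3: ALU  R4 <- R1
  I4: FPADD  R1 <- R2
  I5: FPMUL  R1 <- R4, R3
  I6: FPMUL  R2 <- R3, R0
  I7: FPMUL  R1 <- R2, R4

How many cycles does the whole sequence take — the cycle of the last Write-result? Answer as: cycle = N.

cycle = 43

[1] I1 dispatched to FPMUL
[2] I1 operands ready; I2 dispatched to FPADD
[3] I3 dispatched to ALU
[4] I3 operands ready
[5] I3 complete
[7] I1 complete
[8] R3←I1
[9] I2 operands ready
[10] R4←I3
[12] I2 complete
[13] R2←I2
[14] I4 dispatched to FPADD
[15] I4 operands ready
[18] I4 complete
[19] R1←I4
[20] I5 dispatched to FPMUL
[21] I5 operands ready
[26] I5 complete
[27] R1←I5
[28] I6 dispatched to FPMUL
[29] I6 operands ready
[34] I6 complete
[35] R2←I6
[36] I7 dispatched to FPMUL
[37] I7 operands ready
[42] I7 complete
[43] R1←I7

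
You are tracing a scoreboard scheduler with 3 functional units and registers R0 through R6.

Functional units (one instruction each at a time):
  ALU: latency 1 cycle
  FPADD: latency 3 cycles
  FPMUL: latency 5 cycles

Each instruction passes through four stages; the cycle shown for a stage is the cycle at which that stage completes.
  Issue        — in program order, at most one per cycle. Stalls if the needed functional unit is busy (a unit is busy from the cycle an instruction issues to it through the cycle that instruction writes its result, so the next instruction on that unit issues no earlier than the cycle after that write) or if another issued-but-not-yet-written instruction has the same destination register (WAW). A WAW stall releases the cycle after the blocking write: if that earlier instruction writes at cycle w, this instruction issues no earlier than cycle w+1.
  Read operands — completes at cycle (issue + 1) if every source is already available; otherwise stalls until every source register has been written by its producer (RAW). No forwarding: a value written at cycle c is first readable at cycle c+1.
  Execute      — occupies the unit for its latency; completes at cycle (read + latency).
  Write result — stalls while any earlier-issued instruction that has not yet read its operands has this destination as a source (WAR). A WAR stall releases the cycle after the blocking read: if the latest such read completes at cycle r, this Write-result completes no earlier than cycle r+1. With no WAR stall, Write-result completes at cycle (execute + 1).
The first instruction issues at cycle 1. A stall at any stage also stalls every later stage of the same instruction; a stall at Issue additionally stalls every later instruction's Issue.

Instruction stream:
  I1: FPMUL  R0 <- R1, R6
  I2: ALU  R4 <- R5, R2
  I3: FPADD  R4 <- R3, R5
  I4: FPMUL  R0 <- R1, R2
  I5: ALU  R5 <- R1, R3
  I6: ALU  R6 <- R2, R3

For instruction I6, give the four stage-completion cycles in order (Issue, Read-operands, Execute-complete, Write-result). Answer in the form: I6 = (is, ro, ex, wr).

t=1  issue I1 (FPMUL)
t=2  I1 read-ops, issue I2 (ALU)
t=3  I2 read-ops
t=4  I2 finished on ALU
t=5  I2→R4
t=6  issue I3 (FPADD)
t=7  I1 finished on FPMUL, I3 read-ops
t=8  I1→R0
t=9  issue I4 (FPMUL)
t=10  I3 finished on FPADD, I4 read-ops, issue I5 (ALU)
t=11  I3→R4, I5 read-ops
t=12  I5 finished on ALU
t=13  I5→R5
t=14  issue I6 (ALU)
t=15  I4 finished on FPMUL, I6 read-ops
t=16  I4→R0, I6 finished on ALU
t=17  I6→R6

I6 = (14, 15, 16, 17)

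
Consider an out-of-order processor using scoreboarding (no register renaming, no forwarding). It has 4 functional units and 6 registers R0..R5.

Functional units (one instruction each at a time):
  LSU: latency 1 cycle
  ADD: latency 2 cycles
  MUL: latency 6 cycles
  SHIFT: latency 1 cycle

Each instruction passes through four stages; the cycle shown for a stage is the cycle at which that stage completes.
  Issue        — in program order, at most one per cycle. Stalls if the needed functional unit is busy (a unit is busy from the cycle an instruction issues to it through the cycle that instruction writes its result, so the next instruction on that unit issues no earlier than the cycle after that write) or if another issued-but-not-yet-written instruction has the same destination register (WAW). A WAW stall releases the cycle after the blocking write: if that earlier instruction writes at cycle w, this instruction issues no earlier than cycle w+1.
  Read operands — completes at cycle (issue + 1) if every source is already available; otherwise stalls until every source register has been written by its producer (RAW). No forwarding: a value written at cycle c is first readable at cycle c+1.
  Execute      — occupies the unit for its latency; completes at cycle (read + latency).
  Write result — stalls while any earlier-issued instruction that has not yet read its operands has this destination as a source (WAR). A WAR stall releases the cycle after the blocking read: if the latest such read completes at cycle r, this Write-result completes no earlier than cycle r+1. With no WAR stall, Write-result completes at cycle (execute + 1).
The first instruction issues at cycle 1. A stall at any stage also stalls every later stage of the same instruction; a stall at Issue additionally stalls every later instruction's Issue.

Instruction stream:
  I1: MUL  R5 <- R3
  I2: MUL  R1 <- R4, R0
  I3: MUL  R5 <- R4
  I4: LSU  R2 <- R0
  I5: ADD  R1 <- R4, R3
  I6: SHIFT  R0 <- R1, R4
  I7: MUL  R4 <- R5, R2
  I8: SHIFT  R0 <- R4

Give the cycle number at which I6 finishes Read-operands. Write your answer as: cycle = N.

I1 -> (1, 2, 8, 9)
I2 -> (10, 11, 17, 18)  // struct: MUL busy until I1 writes@9
I3 -> (19, 20, 26, 27)  // struct: MUL busy until I2 writes@18
I4 -> (20, 21, 22, 23)
I5 -> (21, 22, 24, 25)
I6 -> (22, 26, 27, 28)  // RAW R1: wait I5 write@25
I7 -> (28, 29, 35, 36)  // struct: MUL busy until I3 writes@27
I8 -> (29, 37, 38, 39)  // RAW R4: wait I7 write@36

cycle = 26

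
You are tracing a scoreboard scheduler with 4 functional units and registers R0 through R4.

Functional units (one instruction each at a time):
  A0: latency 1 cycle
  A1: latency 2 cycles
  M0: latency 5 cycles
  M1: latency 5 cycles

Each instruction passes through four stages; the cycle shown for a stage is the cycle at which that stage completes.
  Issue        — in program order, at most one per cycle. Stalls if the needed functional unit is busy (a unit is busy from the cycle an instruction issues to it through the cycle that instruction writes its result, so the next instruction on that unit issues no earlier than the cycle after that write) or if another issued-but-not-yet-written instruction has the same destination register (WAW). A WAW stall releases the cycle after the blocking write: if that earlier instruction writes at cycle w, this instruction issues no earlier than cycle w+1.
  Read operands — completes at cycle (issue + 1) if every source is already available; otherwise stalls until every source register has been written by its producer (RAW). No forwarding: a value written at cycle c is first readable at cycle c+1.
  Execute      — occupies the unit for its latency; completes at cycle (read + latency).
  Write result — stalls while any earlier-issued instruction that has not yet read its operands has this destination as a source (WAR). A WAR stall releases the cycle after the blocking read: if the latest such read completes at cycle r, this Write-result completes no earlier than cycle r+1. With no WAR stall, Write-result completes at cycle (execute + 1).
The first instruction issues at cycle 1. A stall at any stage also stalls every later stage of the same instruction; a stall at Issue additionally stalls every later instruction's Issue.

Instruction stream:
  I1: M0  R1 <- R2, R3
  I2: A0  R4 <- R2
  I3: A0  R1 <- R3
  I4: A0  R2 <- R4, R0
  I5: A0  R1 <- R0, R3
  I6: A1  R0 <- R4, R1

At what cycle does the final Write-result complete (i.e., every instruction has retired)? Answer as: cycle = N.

c1: I1→M0
c2: I1 RO; I2→A0
c3: I2 RO
c4: I2 EX
c5: I2 WR R4
c7: I1 EX
c8: I1 WR R1
c9: I3→A0
c10: I3 RO
c11: I3 EX
c12: I3 WR R1
c13: I4→A0
c14: I4 RO
c15: I4 EX
c16: I4 WR R2
c17: I5→A0
c18: I5 RO; I6→A1
c19: I5 EX
c20: I5 WR R1
c21: I6 RO
c23: I6 EX
c24: I6 WR R0

cycle = 24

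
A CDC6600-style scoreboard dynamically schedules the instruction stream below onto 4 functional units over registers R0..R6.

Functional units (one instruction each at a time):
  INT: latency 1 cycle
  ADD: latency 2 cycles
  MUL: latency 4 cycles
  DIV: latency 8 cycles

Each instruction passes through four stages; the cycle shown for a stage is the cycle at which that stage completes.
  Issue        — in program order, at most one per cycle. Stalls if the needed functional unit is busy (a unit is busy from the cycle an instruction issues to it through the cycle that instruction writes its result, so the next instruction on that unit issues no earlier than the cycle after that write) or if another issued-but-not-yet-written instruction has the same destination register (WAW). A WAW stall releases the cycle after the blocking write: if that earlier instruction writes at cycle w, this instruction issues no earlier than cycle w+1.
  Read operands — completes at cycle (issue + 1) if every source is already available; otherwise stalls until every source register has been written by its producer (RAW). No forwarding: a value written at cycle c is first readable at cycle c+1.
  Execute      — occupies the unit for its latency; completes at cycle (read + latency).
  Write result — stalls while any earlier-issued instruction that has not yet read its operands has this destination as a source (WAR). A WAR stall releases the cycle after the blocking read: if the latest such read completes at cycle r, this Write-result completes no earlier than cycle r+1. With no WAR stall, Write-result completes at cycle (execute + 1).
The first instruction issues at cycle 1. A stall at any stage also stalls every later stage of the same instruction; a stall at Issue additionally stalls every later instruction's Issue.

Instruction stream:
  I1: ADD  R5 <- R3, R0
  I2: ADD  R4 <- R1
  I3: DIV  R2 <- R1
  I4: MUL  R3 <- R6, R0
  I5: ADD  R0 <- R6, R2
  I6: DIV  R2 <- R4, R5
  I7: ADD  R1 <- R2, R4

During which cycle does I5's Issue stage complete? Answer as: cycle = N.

cycle = 11

  I1 | 1 | 2 | 4 | 5
  I2 | 6 | 7 | 9 | 10   struct: ADD busy until I1 writes@5
  I3 | 7 | 8 | 16 | 17
  I4 | 8 | 9 | 13 | 14
  I5 | 11 | 18 | 20 | 21   struct: ADD busy until I2 writes@10 · RAW R2: wait I3 write@17
  I6 | 18 | 19 | 27 | 28   struct: DIV busy until I3 writes@17
  I7 | 22 | 29 | 31 | 32   struct: ADD busy until I5 writes@21 · RAW R2: wait I6 write@28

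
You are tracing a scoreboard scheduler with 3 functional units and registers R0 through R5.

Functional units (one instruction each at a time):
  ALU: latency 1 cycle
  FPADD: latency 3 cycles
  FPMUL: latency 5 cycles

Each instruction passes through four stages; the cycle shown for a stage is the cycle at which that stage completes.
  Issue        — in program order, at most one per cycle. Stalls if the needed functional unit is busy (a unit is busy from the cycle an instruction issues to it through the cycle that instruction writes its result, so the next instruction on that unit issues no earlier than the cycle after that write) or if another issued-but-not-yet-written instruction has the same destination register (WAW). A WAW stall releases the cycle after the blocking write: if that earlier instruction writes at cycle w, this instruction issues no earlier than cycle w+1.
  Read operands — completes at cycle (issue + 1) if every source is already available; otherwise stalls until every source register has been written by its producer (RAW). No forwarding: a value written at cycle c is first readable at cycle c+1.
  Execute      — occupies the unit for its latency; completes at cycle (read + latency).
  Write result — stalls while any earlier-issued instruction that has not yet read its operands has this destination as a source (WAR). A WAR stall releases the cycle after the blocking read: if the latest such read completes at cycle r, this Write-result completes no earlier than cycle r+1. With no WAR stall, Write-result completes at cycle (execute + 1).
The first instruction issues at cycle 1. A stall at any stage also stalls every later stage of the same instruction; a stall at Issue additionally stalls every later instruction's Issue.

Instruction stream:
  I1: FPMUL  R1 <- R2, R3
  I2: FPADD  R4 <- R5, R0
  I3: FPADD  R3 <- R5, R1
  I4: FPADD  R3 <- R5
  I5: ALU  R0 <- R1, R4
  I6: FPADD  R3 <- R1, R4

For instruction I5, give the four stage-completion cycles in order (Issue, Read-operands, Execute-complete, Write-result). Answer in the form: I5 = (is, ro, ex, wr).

I5 = (15, 16, 17, 18)

cycle 1: I1 dispatched to FPMUL
cycle 2: I1 operands ready; I2 dispatched to FPADD
cycle 3: I2 operands ready
cycle 6: I2 complete
cycle 7: I1 complete; R4←I2
cycle 8: R1←I1; I3 dispatched to FPADD
cycle 9: I3 operands ready
cycle 12: I3 complete
cycle 13: R3←I3
cycle 14: I4 dispatched to FPADD
cycle 15: I4 operands ready; I5 dispatched to ALU
cycle 16: I5 operands ready
cycle 17: I5 complete
cycle 18: I4 complete; R0←I5
cycle 19: R3←I4
cycle 20: I6 dispatched to FPADD
cycle 21: I6 operands ready
cycle 24: I6 complete
cycle 25: R3←I6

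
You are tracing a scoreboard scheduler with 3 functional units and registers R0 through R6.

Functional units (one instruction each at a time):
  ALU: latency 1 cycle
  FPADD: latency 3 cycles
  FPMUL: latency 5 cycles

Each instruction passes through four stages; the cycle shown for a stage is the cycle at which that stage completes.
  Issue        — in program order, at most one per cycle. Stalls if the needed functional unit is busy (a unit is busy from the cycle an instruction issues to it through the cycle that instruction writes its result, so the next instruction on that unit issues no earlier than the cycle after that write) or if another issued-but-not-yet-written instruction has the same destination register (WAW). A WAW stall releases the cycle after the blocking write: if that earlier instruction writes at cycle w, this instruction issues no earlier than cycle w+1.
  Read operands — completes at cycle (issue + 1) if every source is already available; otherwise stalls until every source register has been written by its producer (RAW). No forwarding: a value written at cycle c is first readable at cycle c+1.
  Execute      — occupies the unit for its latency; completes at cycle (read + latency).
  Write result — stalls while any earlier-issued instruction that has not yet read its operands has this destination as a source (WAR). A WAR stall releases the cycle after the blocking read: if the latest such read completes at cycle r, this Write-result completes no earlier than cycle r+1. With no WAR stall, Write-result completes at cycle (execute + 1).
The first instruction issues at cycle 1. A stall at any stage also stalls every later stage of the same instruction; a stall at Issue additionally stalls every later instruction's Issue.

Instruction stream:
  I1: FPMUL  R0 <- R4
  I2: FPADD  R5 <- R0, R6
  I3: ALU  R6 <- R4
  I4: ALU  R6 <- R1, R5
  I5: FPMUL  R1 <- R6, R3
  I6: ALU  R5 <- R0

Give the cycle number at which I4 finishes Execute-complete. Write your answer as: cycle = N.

[1] I1→FPMUL
[2] I1 RO · I2→FPADD
[3] I3→ALU
[4] I3 RO
[5] I3 EX
[7] I1 EX
[8] I1 WR R0
[9] I2 RO
[10] I3 WR R6
[11] I4→ALU
[12] I2 EX · I5→FPMUL
[13] I2 WR R5
[14] I4 RO
[15] I4 EX
[16] I4 WR R6
[17] I5 RO · I6→ALU
[18] I6 RO
[19] I6 EX
[20] I6 WR R5
[22] I5 EX
[23] I5 WR R1

cycle = 15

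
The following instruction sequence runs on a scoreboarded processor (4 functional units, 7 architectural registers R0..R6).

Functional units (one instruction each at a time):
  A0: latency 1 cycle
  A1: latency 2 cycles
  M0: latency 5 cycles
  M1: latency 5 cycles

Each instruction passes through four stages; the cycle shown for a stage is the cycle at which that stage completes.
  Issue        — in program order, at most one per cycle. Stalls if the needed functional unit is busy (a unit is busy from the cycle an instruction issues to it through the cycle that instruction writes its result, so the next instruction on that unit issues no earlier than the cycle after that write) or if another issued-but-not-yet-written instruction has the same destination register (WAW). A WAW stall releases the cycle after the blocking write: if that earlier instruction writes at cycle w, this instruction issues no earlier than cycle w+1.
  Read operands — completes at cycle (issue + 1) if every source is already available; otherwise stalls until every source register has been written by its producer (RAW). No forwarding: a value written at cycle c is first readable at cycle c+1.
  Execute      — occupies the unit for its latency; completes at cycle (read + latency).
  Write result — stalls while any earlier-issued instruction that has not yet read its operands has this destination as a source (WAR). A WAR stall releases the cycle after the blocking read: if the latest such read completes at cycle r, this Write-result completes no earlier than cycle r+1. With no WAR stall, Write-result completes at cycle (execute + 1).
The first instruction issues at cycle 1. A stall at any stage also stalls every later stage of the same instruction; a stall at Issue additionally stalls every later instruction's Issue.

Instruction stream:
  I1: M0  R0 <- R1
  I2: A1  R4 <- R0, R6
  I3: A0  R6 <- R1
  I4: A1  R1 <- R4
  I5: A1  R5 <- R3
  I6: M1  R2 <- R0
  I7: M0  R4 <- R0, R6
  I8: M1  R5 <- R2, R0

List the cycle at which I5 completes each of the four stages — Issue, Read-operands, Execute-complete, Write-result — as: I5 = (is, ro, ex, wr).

1) issue 1, read 2, done 7, write 8
2) issue 2, read 9, done 11, write 12  <RAW R0: wait I1 write@8>
3) issue 3, read 4, done 5, write 10  <WAR R6: wait I2 read@9>
4) issue 13, read 14, done 16, write 17  <struct: A1 busy until I2 writes@12>
5) issue 18, read 19, done 21, write 22  <struct: A1 busy until I4 writes@17>
6) issue 19, read 20, done 25, write 26
7) issue 20, read 21, done 26, write 27
8) issue 27, read 28, done 33, write 34  <struct: M1 busy until I6 writes@26>

I5 = (18, 19, 21, 22)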